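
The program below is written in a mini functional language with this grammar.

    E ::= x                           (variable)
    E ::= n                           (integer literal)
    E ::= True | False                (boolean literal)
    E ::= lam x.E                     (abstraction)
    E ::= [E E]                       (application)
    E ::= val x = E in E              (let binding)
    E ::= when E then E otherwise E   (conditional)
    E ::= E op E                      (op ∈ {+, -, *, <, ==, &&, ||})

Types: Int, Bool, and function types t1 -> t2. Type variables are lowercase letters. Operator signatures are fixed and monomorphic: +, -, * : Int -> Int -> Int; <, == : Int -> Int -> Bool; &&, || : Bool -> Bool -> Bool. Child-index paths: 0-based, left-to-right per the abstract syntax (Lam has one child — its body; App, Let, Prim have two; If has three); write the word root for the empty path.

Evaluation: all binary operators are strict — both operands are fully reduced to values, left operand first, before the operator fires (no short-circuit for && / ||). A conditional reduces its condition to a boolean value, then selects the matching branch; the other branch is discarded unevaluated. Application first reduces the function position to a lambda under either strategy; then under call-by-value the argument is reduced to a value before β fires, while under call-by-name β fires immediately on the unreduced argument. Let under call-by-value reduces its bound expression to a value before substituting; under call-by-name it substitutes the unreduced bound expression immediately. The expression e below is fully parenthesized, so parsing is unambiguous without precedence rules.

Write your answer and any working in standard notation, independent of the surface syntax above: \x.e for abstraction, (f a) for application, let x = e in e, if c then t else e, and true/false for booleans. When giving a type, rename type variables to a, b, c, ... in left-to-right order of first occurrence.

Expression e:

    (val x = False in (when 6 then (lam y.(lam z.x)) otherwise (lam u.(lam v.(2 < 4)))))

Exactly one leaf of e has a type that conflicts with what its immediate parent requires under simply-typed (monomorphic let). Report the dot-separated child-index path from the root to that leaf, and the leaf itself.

Working:
let x : Bool
  unify Int ~ Bool
  FAIL: mismatch Int ~ Bool

Answer: 1.0 : 6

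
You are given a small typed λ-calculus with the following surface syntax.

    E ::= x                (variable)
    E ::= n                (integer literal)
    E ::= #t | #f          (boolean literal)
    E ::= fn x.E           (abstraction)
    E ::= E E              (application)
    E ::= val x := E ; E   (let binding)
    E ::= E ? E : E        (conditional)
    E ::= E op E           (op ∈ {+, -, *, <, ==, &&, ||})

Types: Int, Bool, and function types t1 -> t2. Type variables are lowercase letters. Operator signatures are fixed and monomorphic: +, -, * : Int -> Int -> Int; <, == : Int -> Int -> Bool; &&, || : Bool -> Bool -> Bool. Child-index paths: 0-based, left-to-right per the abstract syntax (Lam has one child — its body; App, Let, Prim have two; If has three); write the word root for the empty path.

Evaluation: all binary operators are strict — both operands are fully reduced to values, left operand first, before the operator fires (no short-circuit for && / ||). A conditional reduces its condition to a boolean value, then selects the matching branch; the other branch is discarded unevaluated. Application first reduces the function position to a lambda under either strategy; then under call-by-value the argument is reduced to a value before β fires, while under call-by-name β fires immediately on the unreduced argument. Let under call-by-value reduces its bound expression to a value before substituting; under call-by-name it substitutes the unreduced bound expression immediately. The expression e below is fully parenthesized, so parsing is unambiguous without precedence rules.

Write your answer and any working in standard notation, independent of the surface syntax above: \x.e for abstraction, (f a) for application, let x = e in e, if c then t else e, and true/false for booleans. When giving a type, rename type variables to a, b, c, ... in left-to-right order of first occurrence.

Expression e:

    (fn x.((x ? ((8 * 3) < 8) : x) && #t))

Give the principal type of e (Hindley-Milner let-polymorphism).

Answer: Bool -> Bool

Working:
x : a
  unify a ~ Bool
  unify Int ~ Int
  unify Int ~ Int
  unify Int ~ Int
  unify Int ~ Int
x : Bool
  unify Bool ~ Bool
  unify Bool ~ Bool
  unify Bool ~ Bool
\x._ : Bool -> Bool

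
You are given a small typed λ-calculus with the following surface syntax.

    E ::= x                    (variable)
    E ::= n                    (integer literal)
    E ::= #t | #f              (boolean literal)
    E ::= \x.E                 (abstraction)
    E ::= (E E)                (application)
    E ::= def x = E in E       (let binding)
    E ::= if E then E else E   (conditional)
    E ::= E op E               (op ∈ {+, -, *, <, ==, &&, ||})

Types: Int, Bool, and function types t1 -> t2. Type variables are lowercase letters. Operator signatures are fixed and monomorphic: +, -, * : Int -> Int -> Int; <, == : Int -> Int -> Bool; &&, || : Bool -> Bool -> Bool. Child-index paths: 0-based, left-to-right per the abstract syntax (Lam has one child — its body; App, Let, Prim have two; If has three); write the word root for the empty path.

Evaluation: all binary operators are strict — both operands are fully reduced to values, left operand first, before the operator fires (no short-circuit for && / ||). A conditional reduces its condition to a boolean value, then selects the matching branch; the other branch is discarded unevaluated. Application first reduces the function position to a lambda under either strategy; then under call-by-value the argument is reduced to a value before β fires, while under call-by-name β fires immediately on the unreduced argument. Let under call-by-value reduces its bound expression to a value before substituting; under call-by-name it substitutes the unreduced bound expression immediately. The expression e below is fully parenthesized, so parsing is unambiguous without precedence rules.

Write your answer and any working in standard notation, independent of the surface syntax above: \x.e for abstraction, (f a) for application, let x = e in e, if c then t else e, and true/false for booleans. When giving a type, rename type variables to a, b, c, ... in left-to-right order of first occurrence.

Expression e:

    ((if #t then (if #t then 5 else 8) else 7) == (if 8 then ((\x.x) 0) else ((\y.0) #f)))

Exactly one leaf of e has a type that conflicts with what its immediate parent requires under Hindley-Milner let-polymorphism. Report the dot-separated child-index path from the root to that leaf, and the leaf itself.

Working:
  unify Bool ~ Bool
  unify Bool ~ Bool
  unify Int ~ Int
  unify Int ~ Int
  unify Int ~ Int
  unify Int ~ Bool
  FAIL: mismatch Int ~ Bool

Answer: 1.0 : 8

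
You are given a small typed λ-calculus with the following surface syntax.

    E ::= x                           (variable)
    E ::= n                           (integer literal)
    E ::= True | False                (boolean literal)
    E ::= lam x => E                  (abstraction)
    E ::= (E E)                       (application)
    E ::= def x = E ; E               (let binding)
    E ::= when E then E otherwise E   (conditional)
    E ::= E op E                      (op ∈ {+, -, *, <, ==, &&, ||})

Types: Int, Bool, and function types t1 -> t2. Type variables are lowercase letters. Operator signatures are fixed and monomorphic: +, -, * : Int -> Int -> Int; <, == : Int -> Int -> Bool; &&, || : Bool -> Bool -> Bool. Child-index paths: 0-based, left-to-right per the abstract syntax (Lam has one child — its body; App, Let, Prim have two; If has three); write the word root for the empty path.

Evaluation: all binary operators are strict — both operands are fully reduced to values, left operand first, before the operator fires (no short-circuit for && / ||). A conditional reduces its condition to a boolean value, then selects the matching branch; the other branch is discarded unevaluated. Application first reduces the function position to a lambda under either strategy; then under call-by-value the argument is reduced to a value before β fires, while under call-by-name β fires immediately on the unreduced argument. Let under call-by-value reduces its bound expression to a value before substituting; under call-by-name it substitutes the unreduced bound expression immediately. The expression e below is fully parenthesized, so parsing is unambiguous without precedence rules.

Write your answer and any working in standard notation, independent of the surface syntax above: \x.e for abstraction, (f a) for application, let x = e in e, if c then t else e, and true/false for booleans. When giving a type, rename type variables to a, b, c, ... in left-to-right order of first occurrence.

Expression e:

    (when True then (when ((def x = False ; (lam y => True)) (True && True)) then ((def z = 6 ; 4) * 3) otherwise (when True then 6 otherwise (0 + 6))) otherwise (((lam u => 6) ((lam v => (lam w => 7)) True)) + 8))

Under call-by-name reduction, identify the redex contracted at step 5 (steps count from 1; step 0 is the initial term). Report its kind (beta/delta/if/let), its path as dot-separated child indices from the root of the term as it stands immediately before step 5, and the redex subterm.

Answer: let at 0 : (let z = 6 in 4)

Working:
step 0: (if true then (if ((let x = false in (\y.true)) (true && true)) then ((let z = 6 in 4) * 3) else (if true then 6 else (0 + 6))) else (((\u.6) ((\v.(\w.7)) true)) + 8))
step 1: [if@root] (if ((let x = false in (\y.true)) (true && true)) then ((let z = 6 in 4) * 3) else (if true then 6 else (0 + 6)))
step 2: [let@0.0] (if ((\y.true) (true && true)) then ((let z = 6 in 4) * 3) else (if true then 6 else (0 + 6)))
step 3: [beta@0] (if true then ((let z = 6 in 4) * 3) else (if true then 6 else (0 + 6)))
step 4: [if@root] ((let z = 6 in 4) * 3)
step 5: [let@0] (4 * 3)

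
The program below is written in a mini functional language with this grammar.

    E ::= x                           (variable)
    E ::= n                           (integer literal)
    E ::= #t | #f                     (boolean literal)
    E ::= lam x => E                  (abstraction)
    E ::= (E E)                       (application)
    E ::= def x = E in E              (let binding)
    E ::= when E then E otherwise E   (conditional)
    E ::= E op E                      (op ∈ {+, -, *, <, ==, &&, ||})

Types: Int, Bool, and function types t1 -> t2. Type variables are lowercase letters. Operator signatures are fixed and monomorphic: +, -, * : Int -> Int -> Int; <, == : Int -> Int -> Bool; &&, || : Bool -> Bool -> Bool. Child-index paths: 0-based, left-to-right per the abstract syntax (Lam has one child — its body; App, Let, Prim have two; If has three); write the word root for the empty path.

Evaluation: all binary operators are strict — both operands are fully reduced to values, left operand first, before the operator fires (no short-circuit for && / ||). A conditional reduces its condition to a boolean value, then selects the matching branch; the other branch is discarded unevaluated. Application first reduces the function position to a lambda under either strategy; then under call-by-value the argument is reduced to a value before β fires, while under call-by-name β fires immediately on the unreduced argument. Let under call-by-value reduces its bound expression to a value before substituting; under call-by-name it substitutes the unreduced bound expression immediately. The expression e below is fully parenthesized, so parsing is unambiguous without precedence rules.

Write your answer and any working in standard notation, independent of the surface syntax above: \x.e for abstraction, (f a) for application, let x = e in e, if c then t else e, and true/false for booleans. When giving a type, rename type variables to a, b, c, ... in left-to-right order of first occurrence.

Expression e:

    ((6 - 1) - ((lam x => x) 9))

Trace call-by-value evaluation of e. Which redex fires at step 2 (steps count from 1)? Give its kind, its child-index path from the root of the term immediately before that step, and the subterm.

Trace:
step 0: ((6 - 1) - ((\x.x) 9))
step 1: [delta@0] (5 - ((\x.x) 9))
step 2: [beta@1] (5 - 9)

Answer: beta at 1 : ((\x.x) 9)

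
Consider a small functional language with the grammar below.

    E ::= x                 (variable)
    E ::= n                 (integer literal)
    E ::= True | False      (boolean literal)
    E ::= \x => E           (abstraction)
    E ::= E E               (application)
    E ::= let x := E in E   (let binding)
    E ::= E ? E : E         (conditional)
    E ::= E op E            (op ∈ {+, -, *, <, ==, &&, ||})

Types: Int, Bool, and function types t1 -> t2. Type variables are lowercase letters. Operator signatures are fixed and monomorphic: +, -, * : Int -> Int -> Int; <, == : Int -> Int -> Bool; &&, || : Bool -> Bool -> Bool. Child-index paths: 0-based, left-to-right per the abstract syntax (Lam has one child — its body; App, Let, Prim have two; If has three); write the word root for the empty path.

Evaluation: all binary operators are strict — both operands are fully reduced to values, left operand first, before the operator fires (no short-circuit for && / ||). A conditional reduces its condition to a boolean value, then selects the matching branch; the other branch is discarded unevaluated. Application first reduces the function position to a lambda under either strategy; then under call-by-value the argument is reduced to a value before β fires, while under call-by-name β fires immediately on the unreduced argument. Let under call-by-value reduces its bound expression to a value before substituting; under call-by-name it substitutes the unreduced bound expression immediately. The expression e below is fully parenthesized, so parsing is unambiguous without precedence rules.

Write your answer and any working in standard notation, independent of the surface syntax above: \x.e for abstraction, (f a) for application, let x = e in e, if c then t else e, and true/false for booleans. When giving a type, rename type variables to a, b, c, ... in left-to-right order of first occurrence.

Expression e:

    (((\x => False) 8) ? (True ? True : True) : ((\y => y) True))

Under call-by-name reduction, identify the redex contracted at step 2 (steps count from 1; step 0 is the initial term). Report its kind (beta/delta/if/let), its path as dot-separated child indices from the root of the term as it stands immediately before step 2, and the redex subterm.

Derivation:
step 0: (if ((\x.false) 8) then (if true then true else true) else ((\y.y) true))
step 1: [beta@0] (if false then (if true then true else true) else ((\y.y) true))
step 2: [if@root] ((\y.y) true)

Answer: if at root : (if false then (if true then true else true) else ((\y.y) true))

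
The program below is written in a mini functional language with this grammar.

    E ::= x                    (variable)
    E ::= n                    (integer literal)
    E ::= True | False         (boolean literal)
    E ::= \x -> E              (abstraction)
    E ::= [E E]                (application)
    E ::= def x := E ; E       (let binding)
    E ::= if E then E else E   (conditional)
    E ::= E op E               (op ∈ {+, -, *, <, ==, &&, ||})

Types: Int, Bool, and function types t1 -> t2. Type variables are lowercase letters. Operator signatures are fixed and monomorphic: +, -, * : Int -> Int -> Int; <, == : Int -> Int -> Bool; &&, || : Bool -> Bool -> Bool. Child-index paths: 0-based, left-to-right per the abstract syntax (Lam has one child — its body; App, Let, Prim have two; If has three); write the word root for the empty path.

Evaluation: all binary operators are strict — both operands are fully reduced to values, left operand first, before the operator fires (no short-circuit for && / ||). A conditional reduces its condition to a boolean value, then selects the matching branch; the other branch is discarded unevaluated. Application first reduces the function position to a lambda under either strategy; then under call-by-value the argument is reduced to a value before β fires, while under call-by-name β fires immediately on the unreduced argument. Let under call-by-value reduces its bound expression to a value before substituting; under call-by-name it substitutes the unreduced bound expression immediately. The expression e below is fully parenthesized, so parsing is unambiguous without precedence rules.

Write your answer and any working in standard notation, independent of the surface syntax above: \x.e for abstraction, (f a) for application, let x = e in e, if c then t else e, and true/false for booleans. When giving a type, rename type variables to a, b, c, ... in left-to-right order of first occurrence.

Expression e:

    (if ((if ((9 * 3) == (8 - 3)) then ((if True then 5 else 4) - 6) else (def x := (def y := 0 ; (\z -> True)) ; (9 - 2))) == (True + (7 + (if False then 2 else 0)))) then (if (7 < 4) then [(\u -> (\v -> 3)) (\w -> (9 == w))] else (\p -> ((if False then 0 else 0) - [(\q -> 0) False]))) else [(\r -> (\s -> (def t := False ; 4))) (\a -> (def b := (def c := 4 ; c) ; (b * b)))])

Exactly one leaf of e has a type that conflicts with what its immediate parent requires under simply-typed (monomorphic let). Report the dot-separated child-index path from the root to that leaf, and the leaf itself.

Working:
  unify Int ~ Int
  unify Int ~ Int
  unify Int ~ Int
  unify Int ~ Int
  unify Int ~ Int
  unify Int ~ Int
  unify Bool ~ Bool
  unify Bool ~ Bool
  unify Int ~ Int
  unify Int ~ Int
  unify Int ~ Int
let y : Int
\z._ : a -> Bool
let x : a -> Bool
  unify Int ~ Int
  unify Int ~ Int
  unify Int ~ Int
  unify Int ~ Int
  unify Bool ~ Int
  FAIL: mismatch Bool ~ Int

Answer: 0.1.0 : true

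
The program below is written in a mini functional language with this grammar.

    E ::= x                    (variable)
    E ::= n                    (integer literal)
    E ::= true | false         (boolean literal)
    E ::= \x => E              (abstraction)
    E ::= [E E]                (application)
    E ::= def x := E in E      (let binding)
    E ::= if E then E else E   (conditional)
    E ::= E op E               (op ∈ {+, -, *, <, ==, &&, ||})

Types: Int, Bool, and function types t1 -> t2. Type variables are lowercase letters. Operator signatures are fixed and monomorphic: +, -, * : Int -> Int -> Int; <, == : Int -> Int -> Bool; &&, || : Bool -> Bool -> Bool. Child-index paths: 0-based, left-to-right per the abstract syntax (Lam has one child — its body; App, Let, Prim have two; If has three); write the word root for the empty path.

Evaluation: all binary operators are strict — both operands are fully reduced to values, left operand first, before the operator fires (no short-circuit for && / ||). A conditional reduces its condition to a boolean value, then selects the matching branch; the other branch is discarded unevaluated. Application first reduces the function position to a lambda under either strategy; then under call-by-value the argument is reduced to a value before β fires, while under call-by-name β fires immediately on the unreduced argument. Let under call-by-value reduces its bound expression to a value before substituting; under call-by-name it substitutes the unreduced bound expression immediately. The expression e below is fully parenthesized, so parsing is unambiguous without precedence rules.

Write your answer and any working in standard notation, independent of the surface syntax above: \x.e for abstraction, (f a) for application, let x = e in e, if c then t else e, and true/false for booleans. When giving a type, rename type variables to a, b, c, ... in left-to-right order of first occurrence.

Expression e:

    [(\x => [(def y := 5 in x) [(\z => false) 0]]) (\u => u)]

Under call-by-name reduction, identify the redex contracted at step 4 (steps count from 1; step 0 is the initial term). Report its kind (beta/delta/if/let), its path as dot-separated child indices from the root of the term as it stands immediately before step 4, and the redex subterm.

Answer: beta at root : ((\z.false) 0)

Working:
step 0: ((\x.((let y = 5 in x) ((\z.false) 0))) (\u.u))
step 1: [beta@root] ((let y = 5 in (\u.u)) ((\z.false) 0))
step 2: [let@0] ((\u.u) ((\z.false) 0))
step 3: [beta@root] ((\z.false) 0)
step 4: [beta@root] false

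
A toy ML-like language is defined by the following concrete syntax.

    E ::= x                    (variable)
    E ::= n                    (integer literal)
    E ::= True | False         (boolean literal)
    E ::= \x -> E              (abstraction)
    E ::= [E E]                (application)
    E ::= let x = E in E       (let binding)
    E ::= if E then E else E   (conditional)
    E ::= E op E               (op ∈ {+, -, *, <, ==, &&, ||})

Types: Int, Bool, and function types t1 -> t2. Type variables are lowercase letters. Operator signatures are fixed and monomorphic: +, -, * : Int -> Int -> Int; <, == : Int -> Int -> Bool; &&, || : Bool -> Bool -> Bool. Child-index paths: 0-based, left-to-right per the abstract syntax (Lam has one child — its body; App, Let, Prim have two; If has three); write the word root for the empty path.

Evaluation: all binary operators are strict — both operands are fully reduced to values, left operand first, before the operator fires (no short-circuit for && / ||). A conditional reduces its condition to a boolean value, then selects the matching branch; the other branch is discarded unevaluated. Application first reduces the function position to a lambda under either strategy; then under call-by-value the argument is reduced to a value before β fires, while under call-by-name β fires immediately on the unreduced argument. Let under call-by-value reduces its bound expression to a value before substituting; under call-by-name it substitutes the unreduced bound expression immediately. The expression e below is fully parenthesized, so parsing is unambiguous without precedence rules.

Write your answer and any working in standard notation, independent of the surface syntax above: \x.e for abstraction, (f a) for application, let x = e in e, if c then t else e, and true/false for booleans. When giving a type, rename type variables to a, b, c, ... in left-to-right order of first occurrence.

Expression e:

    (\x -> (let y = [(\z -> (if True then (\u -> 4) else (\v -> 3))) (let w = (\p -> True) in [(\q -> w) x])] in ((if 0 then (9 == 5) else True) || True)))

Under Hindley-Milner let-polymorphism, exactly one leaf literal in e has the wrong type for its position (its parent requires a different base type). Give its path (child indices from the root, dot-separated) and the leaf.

Derivation:
  unify Bool ~ Bool
\u._ : c -> Int
\v._ : d -> Int
  unify c -> Int ~ d -> Int
  unify c ~ d
  unify Int ~ Int
\z._ : b -> d -> Int
\p._ : e -> Bool
let w : forall. e -> Bool
w : g -> Bool
\q._ : f -> g -> Bool
x : a
  unify f -> g -> Bool ~ a -> h
  unify f ~ a
  unify g -> Bool ~ h
_ _ : g -> Bool
  unify b -> d -> Int ~ (g -> Bool) -> i
  unify b ~ g -> Bool
  unify d -> Int ~ i
_ _ : d -> Int
let y : forall. d -> Int
  unify Int ~ Bool
  FAIL: mismatch Int ~ Bool

Answer: 0.1.0.0 : 0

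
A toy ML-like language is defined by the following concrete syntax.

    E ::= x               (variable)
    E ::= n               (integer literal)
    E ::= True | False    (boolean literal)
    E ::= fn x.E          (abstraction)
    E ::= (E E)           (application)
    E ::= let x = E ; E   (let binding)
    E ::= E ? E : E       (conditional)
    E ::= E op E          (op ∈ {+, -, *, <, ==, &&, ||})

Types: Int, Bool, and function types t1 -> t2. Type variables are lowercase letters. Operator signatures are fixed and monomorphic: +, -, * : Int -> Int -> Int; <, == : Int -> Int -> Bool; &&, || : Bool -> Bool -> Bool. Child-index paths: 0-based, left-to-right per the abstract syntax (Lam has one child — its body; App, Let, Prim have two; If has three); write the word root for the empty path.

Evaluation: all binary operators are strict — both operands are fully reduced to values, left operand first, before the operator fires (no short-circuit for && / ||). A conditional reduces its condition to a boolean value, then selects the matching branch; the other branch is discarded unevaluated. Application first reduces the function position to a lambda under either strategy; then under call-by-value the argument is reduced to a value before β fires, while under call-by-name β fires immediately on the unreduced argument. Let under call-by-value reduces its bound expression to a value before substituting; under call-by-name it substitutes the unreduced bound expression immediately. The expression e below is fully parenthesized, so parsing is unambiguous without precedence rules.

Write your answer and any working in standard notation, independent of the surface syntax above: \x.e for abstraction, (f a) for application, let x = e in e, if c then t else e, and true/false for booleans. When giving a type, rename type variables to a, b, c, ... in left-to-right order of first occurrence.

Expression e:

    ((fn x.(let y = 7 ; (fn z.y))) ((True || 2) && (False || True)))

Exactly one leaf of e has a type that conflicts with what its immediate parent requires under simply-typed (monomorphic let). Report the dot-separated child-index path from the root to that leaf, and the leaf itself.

Working:
let y : Int
y : Int
\z._ : b -> Int
\x._ : a -> b -> Int
  unify Bool ~ Bool
  unify Int ~ Bool
  FAIL: mismatch Int ~ Bool

Answer: 1.0.1 : 2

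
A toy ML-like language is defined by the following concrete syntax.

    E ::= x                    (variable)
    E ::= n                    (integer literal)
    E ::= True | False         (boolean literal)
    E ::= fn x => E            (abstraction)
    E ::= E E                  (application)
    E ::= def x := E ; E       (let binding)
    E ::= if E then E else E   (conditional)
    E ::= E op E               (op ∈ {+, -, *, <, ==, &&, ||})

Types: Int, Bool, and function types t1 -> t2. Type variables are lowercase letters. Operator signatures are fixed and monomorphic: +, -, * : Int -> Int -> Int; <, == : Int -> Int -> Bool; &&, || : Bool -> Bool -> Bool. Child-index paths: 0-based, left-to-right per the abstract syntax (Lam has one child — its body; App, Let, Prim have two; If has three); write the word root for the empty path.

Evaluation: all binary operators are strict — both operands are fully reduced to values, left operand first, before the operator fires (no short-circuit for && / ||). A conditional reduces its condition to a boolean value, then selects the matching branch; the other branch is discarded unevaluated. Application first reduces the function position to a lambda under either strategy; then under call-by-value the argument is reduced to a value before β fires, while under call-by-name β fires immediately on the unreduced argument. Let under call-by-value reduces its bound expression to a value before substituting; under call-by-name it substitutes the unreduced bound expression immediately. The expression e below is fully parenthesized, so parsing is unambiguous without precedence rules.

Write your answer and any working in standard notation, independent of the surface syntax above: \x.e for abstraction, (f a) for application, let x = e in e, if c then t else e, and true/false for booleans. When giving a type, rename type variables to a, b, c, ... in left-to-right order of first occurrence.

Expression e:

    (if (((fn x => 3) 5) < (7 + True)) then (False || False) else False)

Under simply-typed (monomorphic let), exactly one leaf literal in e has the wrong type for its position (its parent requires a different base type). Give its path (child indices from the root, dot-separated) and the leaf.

Working:
\x._ : a -> Int
  unify a -> Int ~ Int -> b
  unify a ~ Int
  unify Int ~ b
_ _ : Int
  unify Int ~ Int
  unify Int ~ Int
  unify Bool ~ Int
  FAIL: mismatch Bool ~ Int

Answer: 0.1.1 : true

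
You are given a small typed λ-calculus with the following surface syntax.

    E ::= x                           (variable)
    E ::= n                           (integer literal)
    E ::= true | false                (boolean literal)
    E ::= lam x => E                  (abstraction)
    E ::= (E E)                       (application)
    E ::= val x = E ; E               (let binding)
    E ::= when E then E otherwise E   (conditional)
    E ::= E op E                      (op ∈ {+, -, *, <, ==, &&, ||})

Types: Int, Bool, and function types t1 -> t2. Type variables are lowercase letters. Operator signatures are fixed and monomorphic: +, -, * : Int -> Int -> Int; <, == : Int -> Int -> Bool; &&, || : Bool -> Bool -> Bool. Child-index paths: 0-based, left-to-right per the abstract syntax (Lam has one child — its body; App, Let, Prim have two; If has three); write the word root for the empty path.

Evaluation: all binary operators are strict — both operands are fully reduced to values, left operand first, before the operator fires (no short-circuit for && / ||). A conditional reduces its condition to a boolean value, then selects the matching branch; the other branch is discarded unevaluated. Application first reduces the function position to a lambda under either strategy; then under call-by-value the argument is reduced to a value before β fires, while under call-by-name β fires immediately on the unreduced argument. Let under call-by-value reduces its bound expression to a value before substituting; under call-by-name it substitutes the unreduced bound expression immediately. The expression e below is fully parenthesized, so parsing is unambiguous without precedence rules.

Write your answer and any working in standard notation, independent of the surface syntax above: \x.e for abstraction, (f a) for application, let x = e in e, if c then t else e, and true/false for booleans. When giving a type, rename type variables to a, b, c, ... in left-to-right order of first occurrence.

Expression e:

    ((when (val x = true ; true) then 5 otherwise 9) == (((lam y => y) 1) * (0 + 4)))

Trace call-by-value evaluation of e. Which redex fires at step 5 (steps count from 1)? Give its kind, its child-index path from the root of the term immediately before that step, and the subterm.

Working:
step 0: ((if (let x = true in true) then 5 else 9) == (((\y.y) 1) * (0 + 4)))
step 1: [let@0.0] ((if true then 5 else 9) == (((\y.y) 1) * (0 + 4)))
step 2: [if@0] (5 == (((\y.y) 1) * (0 + 4)))
step 3: [beta@1.0] (5 == (1 * (0 + 4)))
step 4: [delta@1.1] (5 == (1 * 4))
step 5: [delta@1] (5 == 4)

Answer: delta at 1 : (1 * 4)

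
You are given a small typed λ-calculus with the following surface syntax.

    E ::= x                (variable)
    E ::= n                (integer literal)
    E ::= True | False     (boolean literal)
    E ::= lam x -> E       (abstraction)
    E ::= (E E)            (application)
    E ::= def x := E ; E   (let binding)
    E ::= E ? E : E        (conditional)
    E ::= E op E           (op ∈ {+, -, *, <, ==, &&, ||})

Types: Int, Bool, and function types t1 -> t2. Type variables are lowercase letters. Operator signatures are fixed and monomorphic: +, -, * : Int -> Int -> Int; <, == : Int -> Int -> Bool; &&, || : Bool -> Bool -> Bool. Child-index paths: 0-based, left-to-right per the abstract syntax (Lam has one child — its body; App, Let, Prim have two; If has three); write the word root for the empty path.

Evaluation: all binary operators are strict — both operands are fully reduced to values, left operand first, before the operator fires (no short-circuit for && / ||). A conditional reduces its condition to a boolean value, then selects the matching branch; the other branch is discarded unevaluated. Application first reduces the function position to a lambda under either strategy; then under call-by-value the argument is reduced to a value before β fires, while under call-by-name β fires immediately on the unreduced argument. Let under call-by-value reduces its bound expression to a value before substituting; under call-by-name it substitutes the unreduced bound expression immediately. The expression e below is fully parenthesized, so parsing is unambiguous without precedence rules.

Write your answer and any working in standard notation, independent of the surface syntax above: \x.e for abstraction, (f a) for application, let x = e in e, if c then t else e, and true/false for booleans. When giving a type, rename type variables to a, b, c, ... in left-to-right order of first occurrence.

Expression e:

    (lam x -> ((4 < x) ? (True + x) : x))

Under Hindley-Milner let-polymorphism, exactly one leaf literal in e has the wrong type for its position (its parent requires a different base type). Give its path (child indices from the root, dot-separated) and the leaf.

Working:
  unify Int ~ Int
x : a
  unify a ~ Int
  unify Bool ~ Bool
  unify Bool ~ Int
  FAIL: mismatch Bool ~ Int

Answer: 0.1.0 : true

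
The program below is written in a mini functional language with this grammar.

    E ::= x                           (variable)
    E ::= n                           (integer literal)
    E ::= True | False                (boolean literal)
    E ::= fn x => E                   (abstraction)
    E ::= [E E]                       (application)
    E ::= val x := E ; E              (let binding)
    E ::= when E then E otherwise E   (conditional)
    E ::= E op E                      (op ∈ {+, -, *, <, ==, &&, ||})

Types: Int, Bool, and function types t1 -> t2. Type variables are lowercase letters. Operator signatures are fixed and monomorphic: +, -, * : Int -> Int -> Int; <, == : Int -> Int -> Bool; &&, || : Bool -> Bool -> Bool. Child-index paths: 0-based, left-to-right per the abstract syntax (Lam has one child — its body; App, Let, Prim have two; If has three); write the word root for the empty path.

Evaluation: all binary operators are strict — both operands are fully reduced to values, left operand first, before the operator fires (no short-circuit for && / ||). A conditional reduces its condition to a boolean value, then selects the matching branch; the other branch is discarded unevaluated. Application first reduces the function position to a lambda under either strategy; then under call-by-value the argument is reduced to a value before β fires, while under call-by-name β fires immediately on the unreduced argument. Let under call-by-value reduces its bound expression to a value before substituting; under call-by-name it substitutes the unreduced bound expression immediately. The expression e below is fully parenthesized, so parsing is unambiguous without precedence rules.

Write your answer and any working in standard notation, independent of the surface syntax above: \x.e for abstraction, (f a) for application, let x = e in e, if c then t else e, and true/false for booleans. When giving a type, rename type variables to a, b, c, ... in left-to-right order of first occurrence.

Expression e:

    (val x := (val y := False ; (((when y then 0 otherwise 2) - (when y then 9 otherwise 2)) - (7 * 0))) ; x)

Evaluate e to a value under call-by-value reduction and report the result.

Working:
step 0: (let x = (let y = false in (((if y then 0 else 2) - (if y then 9 else 2)) - (7 * 0))) in x)
step 1: [let@0] (let x = (((if false then 0 else 2) - (if false then 9 else 2)) - (7 * 0)) in x)
step 2: [if@0.0.0] (let x = ((2 - (if false then 9 else 2)) - (7 * 0)) in x)
step 3: [if@0.0.1] (let x = ((2 - 2) - (7 * 0)) in x)
step 4: [delta@0.0] (let x = (0 - (7 * 0)) in x)
step 5: [delta@0.1] (let x = (0 - 0) in x)
step 6: [delta@0] (let x = 0 in x)
step 7: [let@root] 0

Answer: 0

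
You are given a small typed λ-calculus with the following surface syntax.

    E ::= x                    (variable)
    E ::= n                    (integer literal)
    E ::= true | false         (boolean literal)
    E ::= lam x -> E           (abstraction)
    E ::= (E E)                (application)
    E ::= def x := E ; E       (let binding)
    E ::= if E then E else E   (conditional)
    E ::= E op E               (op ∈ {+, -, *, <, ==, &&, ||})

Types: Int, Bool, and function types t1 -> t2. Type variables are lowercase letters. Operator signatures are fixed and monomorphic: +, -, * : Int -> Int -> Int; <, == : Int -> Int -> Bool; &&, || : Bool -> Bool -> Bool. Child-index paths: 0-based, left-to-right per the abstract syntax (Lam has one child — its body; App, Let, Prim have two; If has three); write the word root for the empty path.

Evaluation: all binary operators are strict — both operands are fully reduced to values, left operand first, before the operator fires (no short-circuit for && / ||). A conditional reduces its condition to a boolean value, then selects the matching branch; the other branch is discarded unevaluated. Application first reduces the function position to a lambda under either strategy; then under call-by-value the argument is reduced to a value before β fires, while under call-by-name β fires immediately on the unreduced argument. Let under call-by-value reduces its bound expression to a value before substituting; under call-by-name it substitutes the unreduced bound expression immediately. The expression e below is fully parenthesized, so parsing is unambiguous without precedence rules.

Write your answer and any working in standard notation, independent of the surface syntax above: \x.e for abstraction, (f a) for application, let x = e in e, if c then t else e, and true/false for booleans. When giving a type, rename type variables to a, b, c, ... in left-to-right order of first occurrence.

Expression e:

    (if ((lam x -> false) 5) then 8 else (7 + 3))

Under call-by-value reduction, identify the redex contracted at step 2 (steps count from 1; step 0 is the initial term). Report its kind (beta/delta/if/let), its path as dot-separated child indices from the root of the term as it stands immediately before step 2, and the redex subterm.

Answer: if at root : (if false then 8 else (7 + 3))

Trace:
step 0: (if ((\x.false) 5) then 8 else (7 + 3))
step 1: [beta@0] (if false then 8 else (7 + 3))
step 2: [if@root] (7 + 3)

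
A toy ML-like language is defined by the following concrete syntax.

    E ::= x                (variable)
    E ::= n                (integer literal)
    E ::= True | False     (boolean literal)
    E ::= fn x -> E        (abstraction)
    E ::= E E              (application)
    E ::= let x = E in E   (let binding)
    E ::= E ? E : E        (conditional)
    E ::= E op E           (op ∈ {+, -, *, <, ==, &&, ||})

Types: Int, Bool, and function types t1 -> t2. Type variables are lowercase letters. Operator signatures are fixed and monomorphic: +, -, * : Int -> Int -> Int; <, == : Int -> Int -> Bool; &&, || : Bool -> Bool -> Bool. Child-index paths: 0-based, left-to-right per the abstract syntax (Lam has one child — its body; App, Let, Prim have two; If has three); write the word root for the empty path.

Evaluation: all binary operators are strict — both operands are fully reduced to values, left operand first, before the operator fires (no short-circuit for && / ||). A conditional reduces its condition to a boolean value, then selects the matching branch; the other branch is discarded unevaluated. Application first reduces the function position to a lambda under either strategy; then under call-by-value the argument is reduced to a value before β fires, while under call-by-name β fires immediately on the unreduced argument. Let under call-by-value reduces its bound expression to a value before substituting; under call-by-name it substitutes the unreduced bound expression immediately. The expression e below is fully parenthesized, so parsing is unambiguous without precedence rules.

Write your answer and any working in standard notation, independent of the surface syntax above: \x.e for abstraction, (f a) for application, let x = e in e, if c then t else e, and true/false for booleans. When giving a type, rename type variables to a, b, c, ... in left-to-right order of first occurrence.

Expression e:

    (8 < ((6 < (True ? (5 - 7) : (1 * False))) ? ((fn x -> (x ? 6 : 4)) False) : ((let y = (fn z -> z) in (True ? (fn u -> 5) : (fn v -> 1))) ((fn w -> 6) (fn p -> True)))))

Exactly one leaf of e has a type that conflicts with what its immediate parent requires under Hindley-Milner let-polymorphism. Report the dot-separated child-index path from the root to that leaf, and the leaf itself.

Answer: 1.0.1.2.1 : false

Working:
  unify Int ~ Int
  unify Int ~ Int
  unify Bool ~ Bool
  unify Int ~ Int
  unify Int ~ Int
  unify Int ~ Int
  unify Bool ~ Int
  FAIL: mismatch Bool ~ Int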